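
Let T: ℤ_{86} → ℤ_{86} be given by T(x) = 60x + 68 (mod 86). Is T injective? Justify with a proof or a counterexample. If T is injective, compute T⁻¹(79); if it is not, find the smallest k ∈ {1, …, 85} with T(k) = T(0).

By definition, injectivity means: for all a, b in the domain, T(a) = T(b) implies a = b.
We have gcd(60, 86) = 2 > 1. Taking a = 0 and b = 43: T(0) = 68 and T(43) = 60·43 + 68 = 2648 ≡ 68 (mod 86).
So T(0) = T(43) while 0 ≠ 43, therefore T is not injective.
Since T is not injective, we find the least positive k with T(k) = T(0): this means 60k ≡ 0 (mod 86), i.e. 86 ∣ 60k. Since gcd(60, 86) = 2, dividing through by 2 this holds exactly when 43 ∣ 30k, and as gcd(30, 43) = 1, exactly when 43 ∣ k.
The smallest positive such k is 43.

43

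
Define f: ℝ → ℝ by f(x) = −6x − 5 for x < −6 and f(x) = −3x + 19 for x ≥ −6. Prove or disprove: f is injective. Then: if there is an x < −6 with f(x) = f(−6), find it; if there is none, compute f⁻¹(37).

-7

Both pieces are strictly decreasing (slopes −6 and −3), so each is injective on its own interval.
The left piece maps (−∞, −6) onto (31, ∞); the right piece maps [−6, ∞) onto (−∞, 37].
These images overlap. In particular f(−6) = 37 (right piece), and solving −6x − 5 = 37 on the left piece gives x = −7 < −6.
So f(−7) = f(−6) with −7 ≠ −6, and f is not injective. This x = −7 is the requested value below −6.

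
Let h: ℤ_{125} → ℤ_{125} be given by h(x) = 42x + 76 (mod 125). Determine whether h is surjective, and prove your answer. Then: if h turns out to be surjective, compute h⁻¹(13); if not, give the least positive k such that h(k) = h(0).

61

By definition, h is surjective if every y in the codomain equals h(x) for some x in the domain.
Since gcd(42, 125) = 1, 42 is invertible modulo 125. Euclid's algorithm: 125 = 2·42 + 41, 42 = 1·41 + 1; back-substituting gives 1 = 3·42 − 1·125, so 42⁻¹ ≡ 3 (mod 125).
For any y ∈ ℤ_{125}, x = 3(y − 76) mod 125 satisfies h(x) = 42·3(y − 76) + 76 ≡ y (since 42·3 ≡ 1 mod 125). So every y has a preimage.
Hence h is surjective.
Since h is surjective, we compute h⁻¹(13): solve 42x + 76 ≡ 13 (mod 125), i.e. 42x ≡ 62 (mod 125).
Multiplying by 42⁻¹ = 3 gives x ≡ 3·62 = 186 = 1·125 + 61 ≡ 61 (mod 125).
Check: h(61) = 42·61 + 76 = 2638 = 21·125 + 13 ≡ 13 (mod 125).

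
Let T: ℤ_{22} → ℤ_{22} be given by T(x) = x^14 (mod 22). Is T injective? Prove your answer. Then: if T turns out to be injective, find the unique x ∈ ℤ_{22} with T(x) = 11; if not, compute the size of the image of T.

12

T(10): Repeated squaring mod 22: 10^1 ≡ 10, 10^2 ≡ 10² = 100 ≡ 12, 10^4 ≡ 12² = 144 ≡ 12, 10^8 ≡ 12² = 144 ≡ 12. Since 14 = 8 + 4 + 2, 10^14 ≡ 12·12·12: 12·12 = 144 ≡ 12, then 12·12 = 144 ≡ 12. So 10^14 ≡ 12 (mod 22).
T(12): Repeated squaring mod 22: 12^1 ≡ 12, 12^2 ≡ 12² = 144 ≡ 12, 12^4 ≡ 12² = 144 ≡ 12, 12^8 ≡ 12² = 144 ≡ 12. Since 14 = 8 + 4 + 2, 12^14 ≡ 12·12·12: 12·12 = 144 ≡ 12, then 12·12 = 144 ≡ 12. So 12^14 ≡ 12 (mod 22).
So T(10) = T(12) = 12 while 10 ≠ 12, thus T is not injective.
Since T is not injective, we determine |image(T)|. Computing x^14 mod 22 for each x (by repeated squaring, reducing mod 22 at every step), the values T(0), T(1), …, T(21) are: 0, 1, 16, 15, 14, 9, 20, 3, 4, 5, 12, 11, 12, 5, 4, 3, 20, 9, 14, 15, 16, 1.
The distinct values are {0, 1, 3, 4, 5, 9, 11, 12, 14, 15, 16, 20}; there are 12 of them.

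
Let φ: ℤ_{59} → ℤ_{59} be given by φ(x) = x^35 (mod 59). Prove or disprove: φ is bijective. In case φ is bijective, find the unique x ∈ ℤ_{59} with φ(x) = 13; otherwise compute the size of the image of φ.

6

Since 59 is prime, the nonzero elements of ℤ_{59} form a cyclic group of order 58.
As gcd(35, 58) = 1, raising to the 35th power is a bijection on this group: if x_1^35 ≡ x_2^35 then (x_1x_2^{−1})^35 = 1, and the only element of order dividing gcd(35, 58) = 1 is 1, so x_1 = x_2.
With φ(0) = 0 this makes φ injective on all of ℤ_{59}, hence bijective (finite equal-size domain and codomain). In particular φ is bijective.
Since φ is bijective, we find the preimage of 13. The inverse of x ↦ x^35 on (ℤ_{59})^× is x ↦ x^5, because 35·5 = 175 = 3·58 + 1 ≡ 1 (mod 58) and x^{58} = 1 for x ≠ 0 (Fermat). So φ⁻¹(13) = 13^5 mod 59.
Repeated squaring mod 59: 13^1 ≡ 13, 13^2 ≡ 13² = 169 ≡ 51, 13^4 ≡ 51² = 2601 ≡ 5. Since 5 = 4 + 1, 13^5 ≡ 5·13: 5·13 = 65 ≡ 6. So 13^5 ≡ 6 (mod 59).
Hence φ⁻¹(13) = 6.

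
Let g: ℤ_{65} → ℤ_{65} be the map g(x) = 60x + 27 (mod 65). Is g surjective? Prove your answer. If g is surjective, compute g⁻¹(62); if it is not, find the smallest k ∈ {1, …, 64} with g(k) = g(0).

13

Recall: g is surjective if every y in the codomain equals g(x) for some x in the domain.
Since gcd(60, 65) = 5, we have 60x ≡ 0 (mod 5) for all x, so g(x) ≡ 2 (mod 5).
But 0 ≢ 2 (mod 5), so 0 ∈ ℤ_{65} has no preimage. Thus g is not surjective.
Since g is not surjective, we find the least positive k with g(k) = g(0): this means 60k ≡ 0 (mod 65), i.e. 65 ∣ 60k. Since gcd(60, 65) = 5, dividing through by 5 this holds exactly when 13 ∣ 12k, and as gcd(12, 13) = 1, exactly when 13 ∣ k.
The smallest positive such k is 13.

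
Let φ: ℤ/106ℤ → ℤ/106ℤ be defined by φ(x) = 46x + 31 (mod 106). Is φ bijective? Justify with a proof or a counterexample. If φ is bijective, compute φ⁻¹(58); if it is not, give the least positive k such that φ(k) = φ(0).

53

We have gcd(46, 106) = 2 > 1. Taking x_1 = 0 and x_2 = 53: φ(0) = 31 and φ(53) = 46·53 + 31 = 2469 ≡ 31 (mod 106).
So φ(0) = φ(53) while 0 ≠ 53, therefore φ is not injective, hence not bijective.
Since φ is not bijective, we find the least positive k with φ(k) = φ(0): this means 46k ≡ 0 (mod 106), i.e. 106 ∣ 46k. Since gcd(46, 106) = 2, dividing through by 2 this holds exactly when 53 ∣ 23k, and as gcd(23, 53) = 1, exactly when 53 ∣ k.
The smallest positive such k is 53.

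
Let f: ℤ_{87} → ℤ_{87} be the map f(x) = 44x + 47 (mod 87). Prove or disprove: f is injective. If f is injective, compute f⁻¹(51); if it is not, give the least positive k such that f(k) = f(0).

8

Recall: f is injective if f(u) = f(v) implies u = v.
If f(u) = f(v), then 44u ≡ 44v (mod 87). Because gcd(44, 87) = 1, we may cancel 44 to get u ≡ v (mod 87).
So f is injective.
We now compute 44⁻¹ mod 87 explicitly. Euclid's algorithm: 87 = 1·44 + 43, 44 = 1·43 + 1; back-substituting gives 1 = 2·44 − 1·87, so 44⁻¹ ≡ 2 (mod 87).
Since f is injective, we find f⁻¹(51): we need 44x ≡ 51 − 47 ≡ 4 (mod 87). Using 44⁻¹ = 2: x ≡ 2·4 = 8, so x = 8.
Check: f(8) = 44·8 + 47 = 399 = 4·87 + 51 ≡ 51 (mod 87).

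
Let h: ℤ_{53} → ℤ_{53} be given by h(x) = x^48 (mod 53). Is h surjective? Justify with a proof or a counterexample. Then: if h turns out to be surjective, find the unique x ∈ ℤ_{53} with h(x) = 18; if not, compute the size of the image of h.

h(2): Repeated squaring mod 53: 2^1 ≡ 2, 2^2 ≡ 2² = 4, 2^4 ≡ 4² = 16, 2^8 ≡ 16² = 256 ≡ 44, 2^16 ≡ 44² = 1936 ≡ 28, 2^32 ≡ 28² = 784 ≡ 42. Since 48 = 32 + 16, 2^48 ≡ 42·28: 42·28 = 1176 ≡ 10. So 2^48 ≡ 10 (mod 53).
h(7): Repeated squaring mod 53: 7^1 ≡ 7, 7^2 ≡ 7² = 49, 7^4 ≡ 49² = 2401 ≡ 16, 7^8 ≡ 16² = 256 ≡ 44, 7^16 ≡ 44² = 1936 ≡ 28, 7^32 ≡ 28² = 784 ≡ 42. Since 48 = 32 + 16, 7^48 ≡ 42·28: 42·28 = 1176 ≡ 10. So 7^48 ≡ 10 (mod 53).
So h(2) = h(7) = 10 while 2 ≠ 7, so h is not injective.
A non-injective map from the 53-element set ℤ_{53} to itself takes at most 52 distinct values, so it cannot be surjective. Thus h is not surjective.
Since h is not surjective, we determine |image(h)|. Computing x^48 mod 53 for each x (by repeated squaring, reducing mod 53 at every step), the values h(0), h(1), …, h(52) are: 0, 1, 10, 36, 47, 24, 42, 10, 46, 24, 28, 49, 49, 44, 47, 16, 36, 15, 28, 44, 15, 42, 13, 1, 13, 46, 16, 16, 46, 13, 1, 13, 42, 15, 44, 28, 15, 36, 16, 47, 44, 49, 49, 28, 24, 46, 10, 42, 24, 47, 36, 10, 1.
The distinct values are {0, 1, 10, 13, 15, 16, 24, 28, 36, 42, 44, 46, 47, 49}; there are 14 of them.

14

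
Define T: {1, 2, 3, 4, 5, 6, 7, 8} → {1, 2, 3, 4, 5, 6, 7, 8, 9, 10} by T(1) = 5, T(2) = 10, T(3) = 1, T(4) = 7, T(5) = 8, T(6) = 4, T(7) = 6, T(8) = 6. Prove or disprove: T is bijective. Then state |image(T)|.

7

T(7) = 6 = T(8) with 7 ≠ 8, so T is not injective, hence not bijective.
The image of T is {1, 4, 5, 6, 7, 8, 10}, which has 7 elements.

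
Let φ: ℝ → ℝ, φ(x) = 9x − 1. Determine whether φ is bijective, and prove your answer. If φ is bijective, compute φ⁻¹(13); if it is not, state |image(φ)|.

Recall that φ is injective if φ(s) = φ(t) implies s = t.
Suppose φ(s) = φ(t). Then 9s − 1 = 9t − 1, hence 9s = 9t, thus s = t.
For any y ∈ ℝ, x = (y + 1)/9 satisfies φ(x) = y.
Thus φ is bijective.
Since φ is bijective, we compute φ⁻¹(13) = (13 + 1)/9 = 14/9.

14/9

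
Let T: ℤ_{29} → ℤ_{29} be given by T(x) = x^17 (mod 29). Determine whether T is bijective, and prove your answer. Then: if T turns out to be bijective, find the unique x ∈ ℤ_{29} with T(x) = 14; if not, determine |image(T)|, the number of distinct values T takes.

Since 29 is prime, the nonzero elements of ℤ_{29} form a cyclic group of order 28.
As gcd(17, 28) = 1, raising to the 17th power is a bijection on this group: if x_1^17 ≡ x_2^17 then (x_1x_2^{−1})^17 = 1, and the only element of order dividing gcd(17, 28) = 1 is 1, so x_1 = x_2.
With T(0) = 0 this makes T injective on all of ℤ_{29}, hence bijective (finite equal-size domain and codomain). In particular T is bijective.
Since T is bijective, we find the preimage of 14. The inverse of x ↦ x^17 on (ℤ_{29})^× is x ↦ x^5, because 17·5 = 85 = 3·28 + 1 ≡ 1 (mod 28) and x^{28} = 1 for x ≠ 0 (Fermat). So T⁻¹(14) = 14^5 mod 29.
Repeated squaring mod 29: 14^1 ≡ 14, 14^2 ≡ 14² = 196 ≡ 22, 14^4 ≡ 22² = 484 ≡ 20. Since 5 = 4 + 1, 14^5 ≡ 20·14: 20·14 = 280 ≡ 19. So 14^5 ≡ 19 (mod 29).
Hence T⁻¹(14) = 19.

19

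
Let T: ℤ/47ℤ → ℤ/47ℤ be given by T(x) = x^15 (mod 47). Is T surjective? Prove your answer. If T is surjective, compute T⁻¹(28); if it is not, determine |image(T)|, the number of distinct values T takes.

Since 47 is prime, the nonzero elements of ℤ/47ℤ form a cyclic group of order 46.
As gcd(15, 46) = 1, raising to the 15th power is a bijection on this group: if u^15 ≡ v^15 then (uv^{−1})^15 = 1, and the only element of order dividing gcd(15, 46) = 1 is 1, so u = v.
With T(0) = 0 this makes T injective on all of ℤ/47ℤ, hence bijective (finite equal-size domain and codomain). In particular T is surjective.
Since T is surjective, we find the preimage of 28. The inverse of x ↦ x^15 on (ℤ/47ℤ)^× is x ↦ x^43, because 15·43 = 645 = 14·46 + 1 ≡ 1 (mod 46) and x^{46} = 1 for x ≠ 0 (Fermat). So T⁻¹(28) = 28^43 mod 47.
Repeated squaring mod 47: 28^1 ≡ 28, 28^2 ≡ 28² = 784 ≡ 32, 28^4 ≡ 32² = 1024 ≡ 37, 28^8 ≡ 37² = 1369 ≡ 6, 28^16 ≡ 6² = 36, 28^32 ≡ 36² = 1296 ≡ 27. Since 43 = 32 + 8 + 2 + 1, 28^43 ≡ 27·6·32·28: 27·6 = 162 ≡ 21, then 21·32 = 672 ≡ 14, then 14·28 = 392 ≡ 16. So 28^43 ≡ 16 (mod 47).
Hence T⁻¹(28) = 16.

16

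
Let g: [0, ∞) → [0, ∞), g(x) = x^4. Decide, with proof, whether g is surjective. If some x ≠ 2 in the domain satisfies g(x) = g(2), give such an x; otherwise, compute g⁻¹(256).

For any y ∈ [0, ∞), x = y^{1/4} ∈ [0, ∞) gives g(x) = y, so g is surjective.
Since x ↦ x^4 is strictly increasing on [0, ∞), it is injective there, so no x ≠ 2 in the domain has g(x) = g(2). We therefore compute g⁻¹(256) = 256^{1/4} = 4 (indeed 4^4 = 256).

4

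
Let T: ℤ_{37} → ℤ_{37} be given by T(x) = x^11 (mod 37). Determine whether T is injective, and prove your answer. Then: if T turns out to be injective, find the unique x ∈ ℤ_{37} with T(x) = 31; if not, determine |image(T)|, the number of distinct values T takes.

Since 37 is prime, the nonzero elements of ℤ_{37} form a cyclic group of order 36.
As gcd(11, 36) = 1, raising to the 11th power is a bijection on this group: if s^11 ≡ t^11 then (st^{−1})^11 = 1, and the only element of order dividing gcd(11, 36) = 1 is 1, so s = t.
With T(0) = 0 this makes T injective on all of ℤ_{37}, hence bijective (finite equal-size domain and codomain). In particular T is injective.
Since T is injective, we find the preimage of 31. The inverse of x ↦ x^11 on (ℤ_{37})^× is x ↦ x^23, because 11·23 = 253 = 7·36 + 1 ≡ 1 (mod 36) and x^{36} = 1 for x ≠ 0 (Fermat). So T⁻¹(31) = 31^23 mod 37.
Repeated squaring mod 37: 31^1 ≡ 31, 31^2 ≡ 31² = 961 ≡ 36, 31^4 ≡ 36² = 1296 ≡ 1, 31^8 ≡ 1² = 1, 31^16 ≡ 1² = 1. Since 23 = 16 + 4 + 2 + 1, 31^23 ≡ 1·1·36·31: 1·1 = 1, then 1·36 = 36, then 36·31 = 1116 ≡ 6. So 31^23 ≡ 6 (mod 37).
Hence T⁻¹(31) = 6.

6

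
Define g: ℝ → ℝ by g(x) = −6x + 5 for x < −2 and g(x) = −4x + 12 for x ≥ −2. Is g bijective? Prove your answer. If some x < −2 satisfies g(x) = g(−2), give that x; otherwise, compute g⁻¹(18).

-5/2

Both pieces are strictly decreasing (slopes −6 and −4), so each is injective on its own interval.
The left piece maps (−∞, −2) onto (17, ∞); the right piece maps [−2, ∞) onto (−∞, 20].
These images overlap. In particular g(−2) = 20 (right piece), and solving −6x + 5 = 20 on the left piece gives x = −5/2 < −2.
So g(−5/2) = g(−2) with −5/2 ≠ −2, and g is not injective, hence not bijective. This x = −5/2 is the requested value below −2.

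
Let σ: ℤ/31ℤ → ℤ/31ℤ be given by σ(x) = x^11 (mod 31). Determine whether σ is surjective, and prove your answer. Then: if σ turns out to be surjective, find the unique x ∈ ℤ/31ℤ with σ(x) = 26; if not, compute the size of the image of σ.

Since 31 is prime, the nonzero elements of ℤ/31ℤ form a cyclic group of order 30.
As gcd(11, 30) = 1, raising to the 11th power is a bijection on this group: if s^11 ≡ t^11 then (st^{−1})^11 = 1, and the only element of order dividing gcd(11, 30) = 1 is 1, so s = t.
With σ(0) = 0 this makes σ injective on all of ℤ/31ℤ, hence bijective (finite equal-size domain and codomain). In particular σ is surjective.
Since σ is surjective, we find the preimage of 26. The inverse of x ↦ x^11 on (ℤ/31ℤ)^× is x ↦ x^11, because 11·11 = 121 = 4·30 + 1 ≡ 1 (mod 30) and x^{30} = 1 for x ≠ 0 (Fermat). So σ⁻¹(26) = 26^11 mod 31.
Repeated squaring mod 31: 26^1 ≡ 26, 26^2 ≡ 26² = 676 ≡ 25, 26^4 ≡ 25² = 625 ≡ 5, 26^8 ≡ 5² = 25. Since 11 = 8 + 2 + 1, 26^11 ≡ 25·25·26: 25·25 = 625 ≡ 5, then 5·26 = 130 ≡ 6. So 26^11 ≡ 6 (mod 31).
Hence σ⁻¹(26) = 6.

6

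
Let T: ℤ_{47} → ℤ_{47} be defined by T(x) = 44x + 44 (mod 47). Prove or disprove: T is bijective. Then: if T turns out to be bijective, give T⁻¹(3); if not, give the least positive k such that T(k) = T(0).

Suppose T(s) = T(t) in ℤ_{47}. Then 44s + 44 ≡ 44t + 44 (mod 47), thus 44(s − t) ≡ 0 (mod 47).
Since gcd(44, 47) = 1, 44 is invertible modulo 47, therefore s − t ≡ 0 (mod 47), i.e. s = t.
We now compute 44⁻¹ mod 47 explicitly. Euclid's algorithm: 47 = 1·44 + 3, 44 = 14·3 + 2, 3 = 1·2 + 1; back-substituting gives 1 = 31·44 − 29·47, so 44⁻¹ ≡ 31 (mod 47).
Then y ↦ 31(y − 44) is a two-sided inverse to T, so every y ∈ ℤ_{47} has a preimage.
Therefore T is bijective.
Since T is bijective, we find T⁻¹(3): we need 44x ≡ 3 − 44 ≡ 6 (mod 47). Using 44⁻¹ = 31: x ≡ 31·6 = 186 = 3·47 + 45, so x = 45.
Check: T(45) = 44·45 + 44 = 2024 = 43·47 + 3 ≡ 3 (mod 47).

45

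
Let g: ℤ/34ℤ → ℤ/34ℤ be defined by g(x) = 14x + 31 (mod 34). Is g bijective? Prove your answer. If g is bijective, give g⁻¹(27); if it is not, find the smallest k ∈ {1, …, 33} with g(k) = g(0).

Recall that g is injective when g(a) = g(b) forces a = b.
We have gcd(14, 34) = 2 > 1. Taking a = 0 and b = 17: g(0) = 31 and g(17) = 14·17 + 31 = 269 ≡ 31 (mod 34).
So g(0) = g(17) while 0 ≠ 17, therefore g is not injective, hence not bijective.
Since g is not bijective, we find the least positive k with g(k) = g(0): this means 14k ≡ 0 (mod 34), i.e. 34 ∣ 14k. Since gcd(14, 34) = 2, dividing through by 2 this holds exactly when 17 ∣ 7k, and as gcd(7, 17) = 1, exactly when 17 ∣ k.
The smallest positive such k is 17.

17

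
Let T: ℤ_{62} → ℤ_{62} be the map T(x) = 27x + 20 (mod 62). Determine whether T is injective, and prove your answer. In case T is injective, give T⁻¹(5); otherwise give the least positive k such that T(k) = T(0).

27

Suppose T(x_1) = T(x_2) in ℤ_{62}. Then 27x_1 + 20 ≡ 27x_2 + 20 (mod 62), therefore 27(x_1 − x_2) ≡ 0 (mod 62).
Since gcd(27, 62) = 1, 27 is invertible modulo 62, thus x_1 − x_2 ≡ 0 (mod 62), i.e. x_1 = x_2.
Hence T is injective.
We now compute 27⁻¹ mod 62 explicitly. Euclid's algorithm: 62 = 2·27 + 8, 27 = 3·8 + 3, 8 = 2·3 + 2, 3 = 1·2 + 1; back-substituting gives 1 = 23·27 − 10·62, so 27⁻¹ ≡ 23 (mod 62).
Since T is injective, we find T⁻¹(5): we need 27x ≡ 5 − 20 ≡ 47 (mod 62). Using 27⁻¹ = 23: x ≡ 23·47 = 1081 = 17·62 + 27, so x = 27.
Check: T(27) = 27·27 + 20 = 749 = 12·62 + 5 ≡ 5 (mod 62).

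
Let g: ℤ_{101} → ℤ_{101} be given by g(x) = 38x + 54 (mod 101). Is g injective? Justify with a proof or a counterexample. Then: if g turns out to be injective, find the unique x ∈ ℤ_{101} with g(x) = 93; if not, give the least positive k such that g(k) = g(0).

9

By definition, g is injective if g(x_1) = g(x_2) implies x_1 = x_2.
If g(x_1) = g(x_2), then 38x_1 ≡ 38x_2 (mod 101). Because gcd(38, 101) = 1, we may cancel 38 to get x_1 ≡ x_2 (mod 101).
Thus g is injective.
We now compute 38⁻¹ mod 101 explicitly. Euclid's algorithm: 101 = 2·38 + 25, 38 = 1·25 + 13, 25 = 1·13 + 12, 13 = 1·12 + 1; back-substituting gives 1 = 8·38 − 3·101, so 38⁻¹ ≡ 8 (mod 101).
Since g is injective, we compute g⁻¹(93): solve 38x + 54 ≡ 93 (mod 101), i.e. 38x ≡ 39 (mod 101).
Multiplying by 38⁻¹ = 8 gives x ≡ 8·39 = 312 = 3·101 + 9 ≡ 9 (mod 101).
Check: g(9) = 38·9 + 54 = 396 = 3·101 + 93 ≡ 93 (mod 101).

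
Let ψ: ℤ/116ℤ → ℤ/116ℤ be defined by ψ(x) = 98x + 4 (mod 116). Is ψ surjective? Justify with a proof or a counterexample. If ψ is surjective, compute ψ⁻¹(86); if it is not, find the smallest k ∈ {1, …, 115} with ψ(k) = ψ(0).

58

Since gcd(98, 116) = 2, we have 98x ≡ 0 (mod 2) for all x, so ψ(x) ≡ 0 (mod 2).
But 1 ≢ 0 (mod 2), so 1 ∈ ℤ/116ℤ has no preimage. Hence ψ is not surjective.
Since ψ is not surjective, we find the least positive k with ψ(k) = ψ(0): this means 98k ≡ 0 (mod 116), i.e. 116 ∣ 98k. Since gcd(98, 116) = 2, dividing through by 2 this holds exactly when 58 ∣ 49k, and as gcd(49, 58) = 1, exactly when 58 ∣ k.
The smallest positive such k is 58.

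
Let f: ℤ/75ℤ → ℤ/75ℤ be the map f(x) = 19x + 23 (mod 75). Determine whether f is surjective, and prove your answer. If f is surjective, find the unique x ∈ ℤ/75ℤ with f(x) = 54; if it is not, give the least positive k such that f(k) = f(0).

49

Since gcd(19, 75) = 1, 19 is invertible modulo 75. Euclid's algorithm: 75 = 3·19 + 18, 19 = 1·18 + 1; back-substituting gives 1 = 4·19 − 1·75, so 19⁻¹ ≡ 4 (mod 75).
For any y ∈ ℤ/75ℤ, x = 4(y − 23) mod 75 satisfies f(x) = 19·4(y − 23) + 23 ≡ y (since 19·4 ≡ 1 mod 75). So every y has a preimage.
Therefore f is surjective.
Since f is surjective, we find f⁻¹(54): we need 19x ≡ 54 − 23 ≡ 31 (mod 75). Using 19⁻¹ = 4: x ≡ 4·31 = 124 = 1·75 + 49, so x = 49.
Check: f(49) = 19·49 + 23 = 954 = 12·75 + 54 ≡ 54 (mod 75).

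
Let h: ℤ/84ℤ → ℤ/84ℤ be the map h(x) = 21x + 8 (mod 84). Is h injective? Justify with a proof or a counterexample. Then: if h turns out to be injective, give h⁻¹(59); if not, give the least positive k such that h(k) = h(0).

We have gcd(21, 84) = 21 > 1. Taking s = 0 and t = 4: h(0) = 8 and h(4) = 21·4 + 8 = 92 ≡ 8 (mod 84).
So h(0) = h(4) while 0 ≠ 4, thus h is not injective.
Since h is not injective, we find the least positive k with h(k) = h(0): this means 21k ≡ 0 (mod 84), i.e. 84 ∣ 21k. Since gcd(21, 84) = 21, dividing through by 21 this holds exactly when 4 ∣ k.
The smallest positive such k is 4.

4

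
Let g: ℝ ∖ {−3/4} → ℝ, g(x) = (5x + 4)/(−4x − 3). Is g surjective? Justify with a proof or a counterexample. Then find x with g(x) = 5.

-19/25

If g(x) = −5/4, cross-multiplying gives −4(5x + 4) = 5(−4x − 3), which simplifies to −16 = −15 — false.  So −5/4 has no preimage and g is not surjective.
Solving g(x) = 5: cross-multiplying gives 5x + 4 = 5(−4x − 3), which rearranges to 25x = −19, so x = −19/25.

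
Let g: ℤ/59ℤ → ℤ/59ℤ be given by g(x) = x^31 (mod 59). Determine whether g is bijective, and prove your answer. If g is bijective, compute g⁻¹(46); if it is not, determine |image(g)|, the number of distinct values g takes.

20

Since 59 is prime, the nonzero elements of ℤ/59ℤ form a cyclic group of order 58.
As gcd(31, 58) = 1, raising to the 31st power is a bijection on this group: if s^31 ≡ t^31 then (st^{−1})^31 = 1, and the only element of order dividing gcd(31, 58) = 1 is 1, so s = t.
With g(0) = 0 this makes g injective on all of ℤ/59ℤ, hence bijective (finite equal-size domain and codomain). In particular g is bijective.
Since g is bijective, we find the preimage of 46. The inverse of x ↦ x^31 on (ℤ/59ℤ)^× is x ↦ x^15, because 31·15 = 465 = 8·58 + 1 ≡ 1 (mod 58) and x^{58} = 1 for x ≠ 0 (Fermat). So g⁻¹(46) = 46^15 mod 59.
Repeated squaring mod 59: 46^1 ≡ 46, 46^2 ≡ 46² = 2116 ≡ 51, 46^4 ≡ 51² = 2601 ≡ 5, 46^8 ≡ 5² = 25. Since 15 = 8 + 4 + 2 + 1, 46^15 ≡ 25·5·51·46: 25·5 = 125 ≡ 7, then 7·51 = 357 ≡ 3, then 3·46 = 138 ≡ 20. So 46^15 ≡ 20 (mod 59).
Hence g⁻¹(46) = 20.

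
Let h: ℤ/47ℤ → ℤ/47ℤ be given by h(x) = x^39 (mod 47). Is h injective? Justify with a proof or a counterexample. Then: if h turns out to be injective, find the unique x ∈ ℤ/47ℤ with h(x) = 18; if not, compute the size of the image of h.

Since 47 is prime, the nonzero elements of ℤ/47ℤ form a cyclic group of order 46.
As gcd(39, 46) = 1, raising to the 39th power is a bijection on this group: if x_1^39 ≡ x_2^39 then (x_1x_2^{−1})^39 = 1, and the only element of order dividing gcd(39, 46) = 1 is 1, so x_1 = x_2.
With h(0) = 0 this makes h injective on all of ℤ/47ℤ, hence bijective (finite equal-size domain and codomain). In particular h is injective.
Since h is injective, we find the preimage of 18. The inverse of x ↦ x^39 on (ℤ/47ℤ)^× is x ↦ x^13, because 39·13 = 507 = 11·46 + 1 ≡ 1 (mod 46) and x^{46} = 1 for x ≠ 0 (Fermat). So h⁻¹(18) = 18^13 mod 47.
Repeated squaring mod 47: 18^1 ≡ 18, 18^2 ≡ 18² = 324 ≡ 42, 18^4 ≡ 42² = 1764 ≡ 25, 18^8 ≡ 25² = 625 ≡ 14. Since 13 = 8 + 4 + 1, 18^13 ≡ 14·25·18: 14·25 = 350 ≡ 21, then 21·18 = 378 ≡ 2. So 18^13 ≡ 2 (mod 47).
Hence h⁻¹(18) = 2.

2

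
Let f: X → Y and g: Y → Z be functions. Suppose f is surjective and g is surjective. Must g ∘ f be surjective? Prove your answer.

surjective

Let c ∈ Z. Since g is surjective, there is b ∈ Y with g(b) = c. Since f is surjective, there is a ∈ X with f(a) = b.
Then (g ∘ f)(a) = g(b) = c. Therefore g ∘ f is surjective.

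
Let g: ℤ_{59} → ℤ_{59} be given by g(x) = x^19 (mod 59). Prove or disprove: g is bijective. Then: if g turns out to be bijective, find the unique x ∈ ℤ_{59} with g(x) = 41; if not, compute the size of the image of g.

Since 59 is prime, the nonzero elements of ℤ_{59} form a cyclic group of order 58.
As gcd(19, 58) = 1, raising to the 19th power is a bijection on this group: if u^19 ≡ v^19 then (uv^{−1})^19 = 1, and the only element of order dividing gcd(19, 58) = 1 is 1, so u = v.
With g(0) = 0 this makes g injective on all of ℤ_{59}, hence bijective (finite equal-size domain and codomain). In particular g is bijective.
Since g is bijective, we find the preimage of 41. The inverse of x ↦ x^19 on (ℤ_{59})^× is x ↦ x^55, because 19·55 = 1045 = 18·58 + 1 ≡ 1 (mod 58) and x^{58} = 1 for x ≠ 0 (Fermat). So g⁻¹(41) = 41^55 mod 59.
Repeated squaring mod 59: 41^1 ≡ 41, 41^2 ≡ 41² = 1681 ≡ 29, 41^4 ≡ 29² = 841 ≡ 15, 41^8 ≡ 15² = 225 ≡ 48, 41^16 ≡ 48² = 2304 ≡ 3, 41^32 ≡ 3² = 9. Since 55 = 32 + 16 + 4 + 2 + 1, 41^55 ≡ 9·3·15·29·41: 9·3 = 27, then 27·15 = 405 ≡ 51, then 51·29 = 1479 ≡ 4, then 4·41 = 164 ≡ 46. So 41^55 ≡ 46 (mod 59).
Hence g⁻¹(41) = 46.

46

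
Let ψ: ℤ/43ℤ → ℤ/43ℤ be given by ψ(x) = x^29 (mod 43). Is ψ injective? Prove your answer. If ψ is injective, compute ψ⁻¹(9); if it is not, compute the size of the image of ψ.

Since 43 is prime, the nonzero elements of ℤ/43ℤ form a cyclic group of order 42.
As gcd(29, 42) = 1, raising to the 29th power is a bijection on this group: if a^29 ≡ b^29 then (ab^{−1})^29 = 1, and the only element of order dividing gcd(29, 42) = 1 is 1, so a = b.
With ψ(0) = 0 this makes ψ injective on all of ℤ/43ℤ, hence bijective (finite equal-size domain and codomain). In particular ψ is injective.
Since ψ is injective, we find the preimage of 9. The inverse of x ↦ x^29 on (ℤ/43ℤ)^× is x ↦ x^29, because 29·29 = 841 = 20·42 + 1 ≡ 1 (mod 42) and x^{42} = 1 for x ≠ 0 (Fermat). So ψ⁻¹(9) = 9^29 mod 43.
Repeated squaring mod 43: 9^1 ≡ 9, 9^2 ≡ 9² = 81 ≡ 38, 9^4 ≡ 38² = 1444 ≡ 25, 9^8 ≡ 25² = 625 ≡ 23, 9^16 ≡ 23² = 529 ≡ 13. Since 29 = 16 + 8 + 4 + 1, 9^29 ≡ 13·23·25·9: 13·23 = 299 ≡ 41, then 41·25 = 1025 ≡ 36, then 36·9 = 324 ≡ 23. So 9^29 ≡ 23 (mod 43).
Hence ψ⁻¹(9) = 23.

23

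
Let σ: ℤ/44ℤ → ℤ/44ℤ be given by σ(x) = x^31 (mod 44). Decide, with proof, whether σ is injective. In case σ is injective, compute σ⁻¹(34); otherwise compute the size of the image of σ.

σ(0) = 0^31 = 0.
σ(22): Repeated squaring mod 44: 22^1 ≡ 22, 22^2 ≡ 22² = 484 ≡ 0, 22^4 ≡ 0² = 0, 22^8 ≡ 0² = 0, 22^16 ≡ 0² = 0. Since 31 = 16 + 8 + 4 + 2 + 1, 22^31 ≡ 0·0·0·0·22: 0·0 = 0, then 0·0 = 0, then 0·0 = 0, then 0·22 = 0. So 22^31 ≡ 0 (mod 44).
So σ(0) = σ(22) = 0 while 0 ≠ 22, so σ is not injective.
Since σ is not injective, we determine |image(σ)|. Computing x^31 mod 44 for each x (by repeated squaring, reducing mod 44 at every step), the values σ(0), σ(1), …, σ(43) are: 0, 1, 24, 3, 4, 5, 28, 7, 8, 9, 32, 11, 12, 13, 36, 15, 16, 17, 40, 19, 20, 21, 0, 23, 24, 25, 4, 27, 28, 29, 8, 31, 32, 33, 12, 35, 36, 37, 16, 39, 40, 41, 20, 43.
The distinct values are {0, 1, 3, 4, 5, 7, 8, 9, 11, 12, 13, 15, 16, 17, 19, 20, 21, 23, 24, 25, 27, 28, 29, 31, 32, 33, 35, 36, 37, 39, 40, 41, 43}; there are 33 of them.

33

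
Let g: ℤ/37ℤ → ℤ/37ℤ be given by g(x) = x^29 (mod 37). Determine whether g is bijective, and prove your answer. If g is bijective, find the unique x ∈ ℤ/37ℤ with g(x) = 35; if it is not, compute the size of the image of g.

Since 37 is prime, the nonzero elements of ℤ/37ℤ form a cyclic group of order 36.
As gcd(29, 36) = 1, raising to the 29th power is a bijection on this group: if a^29 ≡ b^29 then (ab^{−1})^29 = 1, and the only element of order dividing gcd(29, 36) = 1 is 1, so a = b.
With g(0) = 0 this makes g injective on all of ℤ/37ℤ, hence bijective (finite equal-size domain and codomain). In particular g is bijective.
Since g is bijective, we find the preimage of 35. The inverse of x ↦ x^29 on (ℤ/37ℤ)^× is x ↦ x^5, because 29·5 = 145 = 4·36 + 1 ≡ 1 (mod 36) and x^{36} = 1 for x ≠ 0 (Fermat). So g⁻¹(35) = 35^5 mod 37.
Repeated squaring mod 37: 35^1 ≡ 35, 35^2 ≡ 35² = 1225 ≡ 4, 35^4 ≡ 4² = 16. Since 5 = 4 + 1, 35^5 ≡ 16·35: 16·35 = 560 ≡ 5. So 35^5 ≡ 5 (mod 37).
Hence g⁻¹(35) = 5.

5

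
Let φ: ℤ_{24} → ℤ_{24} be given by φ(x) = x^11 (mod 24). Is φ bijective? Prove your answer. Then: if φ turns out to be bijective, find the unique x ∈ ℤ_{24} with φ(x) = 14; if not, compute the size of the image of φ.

φ(0) = 0^11 = 0.
φ(6): Repeated squaring mod 24: 6^1 ≡ 6, 6^2 ≡ 6² = 36 ≡ 12, 6^4 ≡ 12² = 144 ≡ 0, 6^8 ≡ 0² = 0. Since 11 = 8 + 2 + 1, 6^11 ≡ 0·12·6: 0·12 = 0, then 0·6 = 0. So 6^11 ≡ 0 (mod 24).
So φ(0) = φ(6) = 0 while 0 ≠ 6, thus φ is not injective, hence not bijective.
Since φ is not bijective, we determine |image(φ)|. Computing x^11 mod 24 for each x (by repeated squaring, reducing mod 24 at every step), the values φ(0), φ(1), …, φ(23) are: 0, 1, 8, 3, 16, 5, 0, 7, 8, 9, 16, 11, 0, 13, 8, 15, 16, 17, 0, 19, 8, 21, 16, 23.
The distinct values are {0, 1, 3, 5, 7, 8, 9, 11, 13, 15, 16, 17, 19, 21, 23}; there are 15 of them.

15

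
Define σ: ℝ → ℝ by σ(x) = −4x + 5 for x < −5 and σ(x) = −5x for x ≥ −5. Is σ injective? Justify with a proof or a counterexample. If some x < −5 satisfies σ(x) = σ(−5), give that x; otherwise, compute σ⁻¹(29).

Both pieces are strictly decreasing (slopes −4 and −5), so each is injective on its own interval.
The left piece maps (−∞, −5) onto (25, ∞); the right piece maps [−5, ∞) onto (−∞, 25].
These images are disjoint, so no value is attained by both pieces. Thus σ is injective.
Because the two images are disjoint, no x < −5 has σ(x) = σ(−5), so we compute σ⁻¹(29): 29 lies in (25, ∞), so solve −4x + 5 = 29: x = (29 − 5)/(−4) = −6.

-6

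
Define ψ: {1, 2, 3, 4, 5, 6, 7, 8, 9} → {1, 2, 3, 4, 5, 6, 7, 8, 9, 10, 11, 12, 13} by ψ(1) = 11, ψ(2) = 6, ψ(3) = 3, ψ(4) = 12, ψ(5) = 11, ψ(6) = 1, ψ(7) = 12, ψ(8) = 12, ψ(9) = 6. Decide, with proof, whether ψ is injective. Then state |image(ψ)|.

5

ψ(1) = 11 = ψ(5) with 1 ≠ 5, so ψ is not injective.
The image of ψ is {1, 3, 6, 11, 12}, which has 5 elements.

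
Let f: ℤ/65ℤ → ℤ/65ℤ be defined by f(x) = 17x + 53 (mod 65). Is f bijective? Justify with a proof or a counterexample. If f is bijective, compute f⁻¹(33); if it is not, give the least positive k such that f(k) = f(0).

Suppose f(a) = f(b) in ℤ/65ℤ. Then 17a + 53 ≡ 17b + 53 (mod 65), hence 17(a − b) ≡ 0 (mod 65).
Since gcd(17, 65) = 1, 17 is invertible modulo 65, so a − b ≡ 0 (mod 65), i.e. a = b.
We now compute 17⁻¹ mod 65 explicitly. Euclid's algorithm: 65 = 3·17 + 14, 17 = 1·14 + 3, 14 = 4·3 + 2, 3 = 1·2 + 1; back-substituting gives 1 = 23·17 − 6·65, so 17⁻¹ ≡ 23 (mod 65).
For any y ∈ ℤ/65ℤ, x = 23(y − 53) mod 65 satisfies f(x) = 17·23(y − 53) + 53 ≡ y (since 17·23 ≡ 1 mod 65). So every y has a preimage.
Thus f is bijective.
Since f is bijective, we compute f⁻¹(33): solve 17x + 53 ≡ 33 (mod 65), i.e. 17x ≡ 45 (mod 65).
Multiplying by 17⁻¹ = 23 gives x ≡ 23·45 = 1035 = 15·65 + 60 ≡ 60 (mod 65).
Check: f(60) = 17·60 + 53 = 1073 = 16·65 + 33 ≡ 33 (mod 65).

60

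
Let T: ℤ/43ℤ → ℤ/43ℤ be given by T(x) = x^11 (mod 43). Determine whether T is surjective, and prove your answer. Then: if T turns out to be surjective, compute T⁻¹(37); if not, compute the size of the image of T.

7

Since 43 is prime, the nonzero elements of ℤ/43ℤ form a cyclic group of order 42.
As gcd(11, 42) = 1, raising to the 11th power is a bijection on this group: if s^11 ≡ t^11 then (st^{−1})^11 = 1, and the only element of order dividing gcd(11, 42) = 1 is 1, so s = t.
With T(0) = 0 this makes T injective on all of ℤ/43ℤ, hence bijective (finite equal-size domain and codomain). In particular T is surjective.
Since T is surjective, we find the preimage of 37. The inverse of x ↦ x^11 on (ℤ/43ℤ)^× is x ↦ x^23, because 11·23 = 253 = 6·42 + 1 ≡ 1 (mod 42) and x^{42} = 1 for x ≠ 0 (Fermat). So T⁻¹(37) = 37^23 mod 43.
Repeated squaring mod 43: 37^1 ≡ 37, 37^2 ≡ 37² = 1369 ≡ 36, 37^4 ≡ 36² = 1296 ≡ 6, 37^8 ≡ 6² = 36, 37^16 ≡ 36² = 1296 ≡ 6. Since 23 = 16 + 4 + 2 + 1, 37^23 ≡ 6·6·36·37: 6·6 = 36, then 36·36 = 1296 ≡ 6, then 6·37 = 222 ≡ 7. So 37^23 ≡ 7 (mod 43).
Hence T⁻¹(37) = 7.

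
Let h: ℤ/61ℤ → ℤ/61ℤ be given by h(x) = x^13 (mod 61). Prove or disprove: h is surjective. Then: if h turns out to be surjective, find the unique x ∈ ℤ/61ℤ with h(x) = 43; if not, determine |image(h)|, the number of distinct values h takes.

Since 61 is prime, the nonzero elements of ℤ/61ℤ form a cyclic group of order 60.
As gcd(13, 60) = 1, raising to the 13th power is a bijection on this group: if s^13 ≡ t^13 then (st^{−1})^13 = 1, and the only element of order dividing gcd(13, 60) = 1 is 1, so s = t.
With h(0) = 0 this makes h injective on all of ℤ/61ℤ, hence bijective (finite equal-size domain and codomain). In particular h is surjective.
Since h is surjective, we find the preimage of 43. The inverse of x ↦ x^13 on (ℤ/61ℤ)^× is x ↦ x^37, because 13·37 = 481 = 8·60 + 1 ≡ 1 (mod 60) and x^{60} = 1 for x ≠ 0 (Fermat). So h⁻¹(43) = 43^37 mod 61.
Repeated squaring mod 61: 43^1 ≡ 43, 43^2 ≡ 43² = 1849 ≡ 19, 43^4 ≡ 19² = 361 ≡ 56, 43^8 ≡ 56² = 3136 ≡ 25, 43^16 ≡ 25² = 625 ≡ 15, 43^32 ≡ 15² = 225 ≡ 42. Since 37 = 32 + 4 + 1, 43^37 ≡ 42·56·43: 42·56 = 2352 ≡ 34, then 34·43 = 1462 ≡ 59. So 43^37 ≡ 59 (mod 61).
Hence h⁻¹(43) = 59.

59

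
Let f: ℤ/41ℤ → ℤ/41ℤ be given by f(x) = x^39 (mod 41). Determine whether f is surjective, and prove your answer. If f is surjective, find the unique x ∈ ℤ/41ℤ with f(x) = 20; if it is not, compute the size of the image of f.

Since 41 is prime, the nonzero elements of ℤ/41ℤ form a cyclic group of order 40.
As gcd(39, 40) = 1, raising to the 39th power is a bijection on this group: if u^39 ≡ v^39 then (uv^{−1})^39 = 1, and the only element of order dividing gcd(39, 40) = 1 is 1, so u = v.
With f(0) = 0 this makes f injective on all of ℤ/41ℤ, hence bijective (finite equal-size domain and codomain). In particular f is surjective.
Since f is surjective, we find the preimage of 20. The inverse of x ↦ x^39 on (ℤ/41ℤ)^× is x ↦ x^39, because 39·39 = 1521 = 38·40 + 1 ≡ 1 (mod 40) and x^{40} = 1 for x ≠ 0 (Fermat). So f⁻¹(20) = 20^39 mod 41.
Repeated squaring mod 41: 20^1 ≡ 20, 20^2 ≡ 20² = 400 ≡ 31, 20^4 ≡ 31² = 961 ≡ 18, 20^8 ≡ 18² = 324 ≡ 37, 20^16 ≡ 37² = 1369 ≡ 16, 20^32 ≡ 16² = 256 ≡ 10. Since 39 = 32 + 4 + 2 + 1, 20^39 ≡ 10·18·31·20: 10·18 = 180 ≡ 16, then 16·31 = 496 ≡ 4, then 4·20 = 80 ≡ 39. So 20^39 ≡ 39 (mod 41).
Hence f⁻¹(20) = 39.

39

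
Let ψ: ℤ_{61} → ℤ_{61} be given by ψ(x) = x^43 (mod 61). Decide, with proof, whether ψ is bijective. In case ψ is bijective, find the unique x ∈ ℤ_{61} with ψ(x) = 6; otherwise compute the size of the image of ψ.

Since 61 is prime, the nonzero elements of ℤ_{61} form a cyclic group of order 60.
As gcd(43, 60) = 1, raising to the 43rd power is a bijection on this group: if s^43 ≡ t^43 then (st^{−1})^43 = 1, and the only element of order dividing gcd(43, 60) = 1 is 1, so s = t.
With ψ(0) = 0 this makes ψ injective on all of ℤ_{61}, hence bijective (finite equal-size domain and codomain). In particular ψ is bijective.
Since ψ is bijective, we find the preimage of 6. The inverse of x ↦ x^43 on (ℤ_{61})^× is x ↦ x^7, because 43·7 = 301 = 5·60 + 1 ≡ 1 (mod 60) and x^{60} = 1 for x ≠ 0 (Fermat). So ψ⁻¹(6) = 6^7 mod 61.
Repeated squaring mod 61: 6^1 ≡ 6, 6^2 ≡ 6² = 36, 6^4 ≡ 36² = 1296 ≡ 15. Since 7 = 4 + 2 + 1, 6^7 ≡ 15·36·6: 15·36 = 540 ≡ 52, then 52·6 = 312 ≡ 7. So 6^7 ≡ 7 (mod 61).
Hence ψ⁻¹(6) = 7.

7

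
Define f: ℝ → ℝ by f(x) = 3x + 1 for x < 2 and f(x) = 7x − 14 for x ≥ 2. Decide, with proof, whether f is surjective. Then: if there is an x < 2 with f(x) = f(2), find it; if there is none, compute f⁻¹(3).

Both pieces are strictly increasing (slopes 3 and 7), so each is injective on its own interval.
The left piece maps (−∞, 2) onto (−∞, 7); the right piece maps [2, ∞) onto [0, ∞).
The union (−∞, 7) ∪ [0, ∞) covers ℝ, so f is surjective.
For the follow-up: the images overlap, so an x < 2 with f(x) = f(2) exists. f(2) = 0; solving 3x + 1 = 0 for x < 2 gives x = (0 − 1)/3 = −1/3.

-1/3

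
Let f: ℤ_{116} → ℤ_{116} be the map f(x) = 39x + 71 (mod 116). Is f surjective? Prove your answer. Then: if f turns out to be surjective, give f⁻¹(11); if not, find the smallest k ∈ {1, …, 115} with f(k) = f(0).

52

By definition, surjectivity means every element of the codomain has a preimage under f.
Since gcd(39, 116) = 1, 39 is invertible modulo 116. Euclid's algorithm: 116 = 2·39 + 38, 39 = 1·38 + 1; back-substituting gives 1 = 3·39 − 1·116, so 39⁻¹ ≡ 3 (mod 116).
For any y ∈ ℤ_{116}, x = 3(y − 71) mod 116 satisfies f(x) = 39·3(y − 71) + 71 ≡ y (since 39·3 ≡ 1 mod 116). So every y has a preimage.
Thus f is surjective.
Since f is surjective, we find f⁻¹(11): we need 39x ≡ 11 − 71 ≡ 56 (mod 116). Using 39⁻¹ = 3: x ≡ 3·56 = 168 = 1·116 + 52, so x = 52.
Check: f(52) = 39·52 + 71 = 2099 = 18·116 + 11 ≡ 11 (mod 116).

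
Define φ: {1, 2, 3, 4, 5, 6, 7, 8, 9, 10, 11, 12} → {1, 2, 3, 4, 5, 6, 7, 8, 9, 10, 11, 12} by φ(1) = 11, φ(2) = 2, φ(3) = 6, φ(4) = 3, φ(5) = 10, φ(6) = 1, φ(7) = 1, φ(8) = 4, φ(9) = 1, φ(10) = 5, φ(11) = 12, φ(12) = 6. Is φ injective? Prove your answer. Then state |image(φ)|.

9

φ(6) = 1 = φ(7) with 6 ≠ 7, so φ is not injective.
The image of φ is {1, 2, 3, 4, 5, 6, 10, 11, 12}, which has 9 elements.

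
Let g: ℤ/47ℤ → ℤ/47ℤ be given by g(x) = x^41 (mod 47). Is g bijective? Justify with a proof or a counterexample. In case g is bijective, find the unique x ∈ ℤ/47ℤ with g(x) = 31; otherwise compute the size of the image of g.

33

Since 47 is prime, the nonzero elements of ℤ/47ℤ form a cyclic group of order 46.
As gcd(41, 46) = 1, raising to the 41st power is a bijection on this group: if s^41 ≡ t^41 then (st^{−1})^41 = 1, and the only element of order dividing gcd(41, 46) = 1 is 1, so s = t.
With g(0) = 0 this makes g injective on all of ℤ/47ℤ, hence bijective (finite equal-size domain and codomain). In particular g is bijective.
Since g is bijective, we find the preimage of 31. The inverse of x ↦ x^41 on (ℤ/47ℤ)^× is x ↦ x^9, because 41·9 = 369 = 8·46 + 1 ≡ 1 (mod 46) and x^{46} = 1 for x ≠ 0 (Fermat). So g⁻¹(31) = 31^9 mod 47.
Repeated squaring mod 47: 31^1 ≡ 31, 31^2 ≡ 31² = 961 ≡ 21, 31^4 ≡ 21² = 441 ≡ 18, 31^8 ≡ 18² = 324 ≡ 42. Since 9 = 8 + 1, 31^9 ≡ 42·31: 42·31 = 1302 ≡ 33. So 31^9 ≡ 33 (mod 47).
Hence g⁻¹(31) = 33.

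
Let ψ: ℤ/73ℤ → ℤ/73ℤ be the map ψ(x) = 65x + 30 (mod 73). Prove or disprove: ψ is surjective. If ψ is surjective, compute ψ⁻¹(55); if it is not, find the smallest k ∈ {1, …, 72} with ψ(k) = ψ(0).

6

Since gcd(65, 73) = 1, 65 is invertible modulo 73. Euclid's algorithm: 73 = 1·65 + 8, 65 = 8·8 + 1; back-substituting gives 1 = 9·65 − 8·73, so 65⁻¹ ≡ 9 (mod 73).
For any y ∈ ℤ/73ℤ, x = 9(y − 30) mod 73 satisfies ψ(x) = 65·9(y − 30) + 30 ≡ y (since 65·9 ≡ 1 mod 73). So every y has a preimage.
Thus ψ is surjective.
Since ψ is surjective, we compute ψ⁻¹(55): solve 65x + 30 ≡ 55 (mod 73), i.e. 65x ≡ 25 (mod 73).
Multiplying by 65⁻¹ = 9 gives x ≡ 9·25 = 225 = 3·73 + 6 ≡ 6 (mod 73).
Check: ψ(6) = 65·6 + 30 = 420 = 5·73 + 55 ≡ 55 (mod 73).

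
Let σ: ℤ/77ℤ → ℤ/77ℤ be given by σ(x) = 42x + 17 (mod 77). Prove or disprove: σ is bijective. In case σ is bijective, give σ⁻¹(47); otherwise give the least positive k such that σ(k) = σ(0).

We have gcd(42, 77) = 7 > 1. Taking s = 0 and t = 11: σ(0) = 17 and σ(11) = 42·11 + 17 = 479 ≡ 17 (mod 77).
So σ(0) = σ(11) while 0 ≠ 11, hence σ is not injective, hence not bijective.
Since σ is not bijective, we find the least positive k with σ(k) = σ(0): this means 42k ≡ 0 (mod 77), i.e. 77 ∣ 42k. Since gcd(42, 77) = 7, dividing through by 7 this holds exactly when 11 ∣ 6k, and as gcd(6, 11) = 1, exactly when 11 ∣ k.
The smallest positive such k is 11.

11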